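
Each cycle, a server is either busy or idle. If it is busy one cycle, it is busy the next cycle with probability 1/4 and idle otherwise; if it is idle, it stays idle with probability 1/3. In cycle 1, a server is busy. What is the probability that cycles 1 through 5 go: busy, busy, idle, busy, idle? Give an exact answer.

3/32

Cycle 1 is given. For each transition, use the conditional probability from the current state:
P(busy | busy) = 1/4; P(idle | busy) = 3/4; P(busy | idle) = 2/3; P(idle | busy) = 3/4.
P = 1/4 × 3/4 × 2/3 × 3/4 = 18/192 = 3/32.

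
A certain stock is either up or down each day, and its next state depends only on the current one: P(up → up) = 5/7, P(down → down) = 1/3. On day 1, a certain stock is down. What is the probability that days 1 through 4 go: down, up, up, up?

50/147

Day 1 is given. For each transition, use the conditional probability from the current state:
P(up | down) = 2/3; P(up | up) = 5/7; P(up | up) = 5/7.
P = 2/3 × 5/7 × 5/7 = 50/147.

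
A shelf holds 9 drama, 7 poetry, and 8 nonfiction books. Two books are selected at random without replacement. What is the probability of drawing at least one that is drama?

57/92

P(no drama) = 15/24 × 14/23 = 210/552 = 35/92.
P(at least one) = 1 − 35/92 = 57/92.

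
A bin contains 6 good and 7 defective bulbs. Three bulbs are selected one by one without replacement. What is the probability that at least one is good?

251/286

P(no good) = 7/13 × 6/12 × 5/11 = 210/1716 = 35/286.
P(at least one) = 1 − 35/286 = 251/286.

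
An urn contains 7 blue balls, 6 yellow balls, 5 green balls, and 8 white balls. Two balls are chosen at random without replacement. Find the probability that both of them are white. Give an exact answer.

28/325

P(all white) = 8/26 × 7/25 = 56/650 = 28/325.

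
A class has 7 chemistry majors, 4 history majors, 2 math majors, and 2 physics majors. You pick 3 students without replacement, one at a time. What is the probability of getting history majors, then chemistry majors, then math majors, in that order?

4/195

Each draw changes the counts, so multiply the conditional probabilities along the sequence:
P = 4/15 × 7/14 × 2/13 = 56/2730 = 4/195.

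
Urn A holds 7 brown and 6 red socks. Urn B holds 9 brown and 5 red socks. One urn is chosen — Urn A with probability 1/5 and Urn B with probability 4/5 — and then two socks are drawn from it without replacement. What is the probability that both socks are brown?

From Urn A: P(both brown) = (7/13)(6/12) = 7/26.
From Urn B: P(both brown) = (9/14)(8/13) = 36/91.
Total probability = (1/5)(7/26) + (4/5)(36/91) = 337/910.

337/910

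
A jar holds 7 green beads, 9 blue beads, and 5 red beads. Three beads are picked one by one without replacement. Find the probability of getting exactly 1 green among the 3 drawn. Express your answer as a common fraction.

91/190

One ordering (green drawn first) has probability 7/21 × 14/20 × 13/19 = 1274/7980 = 91/570.
There are C(3,1) = 3 such orderings, each equally likely, so P = 3 × 91/570 = 91/190.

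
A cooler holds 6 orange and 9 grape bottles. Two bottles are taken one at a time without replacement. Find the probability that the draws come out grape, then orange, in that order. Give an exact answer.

9/35

Chain rule:
P = 9/15 × 6/14 = 54/210 = 9/35.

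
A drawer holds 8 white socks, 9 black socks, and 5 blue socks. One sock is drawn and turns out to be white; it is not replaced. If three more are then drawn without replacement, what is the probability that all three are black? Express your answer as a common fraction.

After the first draw, 9 of the remaining 21 socks are black.
P = 9/21 × 8/20 × 7/19 = 504/7980 = 6/95.

6/95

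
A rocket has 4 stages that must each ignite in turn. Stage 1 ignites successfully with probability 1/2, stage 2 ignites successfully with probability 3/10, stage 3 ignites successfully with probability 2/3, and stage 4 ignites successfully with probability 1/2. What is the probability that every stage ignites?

1/20

Each stage is reached only if all earlier stages succeed, so
P = 1/2 × 3/10 × 2/3 × 1/2 = 6/120 = 1/20.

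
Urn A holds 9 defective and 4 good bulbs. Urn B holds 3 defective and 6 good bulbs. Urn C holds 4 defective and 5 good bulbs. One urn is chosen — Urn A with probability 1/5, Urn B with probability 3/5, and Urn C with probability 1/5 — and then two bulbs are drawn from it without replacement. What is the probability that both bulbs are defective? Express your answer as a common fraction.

137/780

From Urn A: P(both defective) = (9/13)(8/12) = 6/13.
From Urn B: P(both defective) = (3/9)(2/8) = 1/12.
From Urn C: P(both defective) = (4/9)(3/8) = 1/6.
Total probability = (1/5)(6/13) + (3/5)(1/12) + (1/5)(1/6) = 137/780.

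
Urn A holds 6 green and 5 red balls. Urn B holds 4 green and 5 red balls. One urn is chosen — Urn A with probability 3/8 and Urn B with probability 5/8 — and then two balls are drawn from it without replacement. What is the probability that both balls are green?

109/528

From Urn A: P(both green) = (6/11)(5/10) = 3/11.
From Urn B: P(both green) = (4/9)(3/8) = 1/6.
Total probability = (3/8)(3/11) + (5/8)(1/6) = 109/528.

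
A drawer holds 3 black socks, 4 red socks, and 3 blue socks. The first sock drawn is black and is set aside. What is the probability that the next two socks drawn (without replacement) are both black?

After the first draw, 2 of the remaining 9 socks are black.
P = 2/9 × 1/8 = 2/72 = 1/36.

1/36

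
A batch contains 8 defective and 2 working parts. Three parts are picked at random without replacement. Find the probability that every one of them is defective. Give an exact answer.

P(every draw is defective) = 8/10 × 7/9 × 6/8 = 336/720 = 7/15.

7/15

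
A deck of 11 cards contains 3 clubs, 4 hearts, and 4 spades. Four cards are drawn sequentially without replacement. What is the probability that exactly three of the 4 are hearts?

14/165

One ordering (hearts drawn first) has probability 4/11 × 3/10 × 2/9 × 7/8 = 168/7920 = 7/330.
There are C(4,3) = 4 such orderings, each equally likely, so P = 4 × 7/330 = 14/165.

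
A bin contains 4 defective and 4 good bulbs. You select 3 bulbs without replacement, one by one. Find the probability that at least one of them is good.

13/14

P(no good) = 4/8 × 3/7 × 2/6 = 24/336 = 1/14.
P(at least one) = 1 − 1/14 = 13/14.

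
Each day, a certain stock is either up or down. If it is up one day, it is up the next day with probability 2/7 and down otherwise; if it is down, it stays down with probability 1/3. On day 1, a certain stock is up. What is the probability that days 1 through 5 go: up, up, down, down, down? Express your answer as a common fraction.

Day 1 is given. For each transition, use the conditional probability from the current state:
P(up | up) = 2/7; P(down | up) = 5/7; P(down | down) = 1/3; P(down | down) = 1/3.
P = 2/7 × 5/7 × 1/3 × 1/3 = 10/441.

10/441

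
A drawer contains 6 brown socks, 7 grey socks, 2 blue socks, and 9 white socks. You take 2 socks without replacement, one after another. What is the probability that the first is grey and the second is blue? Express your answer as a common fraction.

7/276

Multiply the probability of each draw given the previous ones:
P = 7/24 × 2/23 = 14/552 = 7/276.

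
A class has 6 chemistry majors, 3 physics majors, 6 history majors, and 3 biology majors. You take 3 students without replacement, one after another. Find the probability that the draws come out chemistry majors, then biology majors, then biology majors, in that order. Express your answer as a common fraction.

1/136

Multiply the probability of each draw given the previous ones:
P = 6/18 × 3/17 × 2/16 = 36/4896 = 1/136.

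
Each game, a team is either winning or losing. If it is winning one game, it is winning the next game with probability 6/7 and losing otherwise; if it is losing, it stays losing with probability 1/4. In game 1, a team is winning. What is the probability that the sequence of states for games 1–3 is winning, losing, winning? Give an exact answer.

Game 1 is given. For each transition, use the conditional probability from the current state:
P(losing | winning) = 1/7; P(winning | losing) = 3/4.
P = 1/7 × 3/4 = 3/28.

3/28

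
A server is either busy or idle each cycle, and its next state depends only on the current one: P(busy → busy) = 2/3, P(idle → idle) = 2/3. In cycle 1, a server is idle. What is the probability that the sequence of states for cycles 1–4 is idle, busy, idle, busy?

Cycle 1 is given. For each transition, use the conditional probability from the current state:
P(busy | idle) = 1/3; P(idle | busy) = 1/3; P(busy | idle) = 1/3.
P = 1/3 × 1/3 × 1/3 = 1/27.

1/27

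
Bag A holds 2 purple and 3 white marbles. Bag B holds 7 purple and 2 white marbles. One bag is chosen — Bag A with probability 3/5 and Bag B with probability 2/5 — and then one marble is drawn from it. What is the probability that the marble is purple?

124/225

From Bag A: P(purple) = 2/5.
From Bag B: P(purple) = 7/9.
Total probability = (3/5)(2/5) + (2/5)(7/9) = 124/225.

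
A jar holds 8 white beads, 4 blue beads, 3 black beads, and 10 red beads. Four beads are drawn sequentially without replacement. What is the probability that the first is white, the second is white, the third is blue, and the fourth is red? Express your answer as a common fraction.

Multiply the probability of each draw given the previous ones:
P = 8/25 × 7/24 × 4/23 × 10/22 = 2240/303600 = 28/3795.

28/3795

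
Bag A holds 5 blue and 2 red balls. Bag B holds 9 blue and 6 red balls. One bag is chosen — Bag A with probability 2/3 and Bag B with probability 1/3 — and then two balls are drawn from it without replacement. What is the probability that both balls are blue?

136/315

From Bag A: P(both blue) = (5/7)(4/6) = 10/21.
From Bag B: P(both blue) = (9/15)(8/14) = 12/35.
Total probability = (2/3)(10/21) + (1/3)(12/35) = 136/315.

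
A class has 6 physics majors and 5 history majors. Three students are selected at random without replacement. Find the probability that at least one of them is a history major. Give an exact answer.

29/33

P(no history majors) = 6/11 × 5/10 × 4/9 = 120/990 = 4/33.
P(at least one) = 1 − 4/33 = 29/33.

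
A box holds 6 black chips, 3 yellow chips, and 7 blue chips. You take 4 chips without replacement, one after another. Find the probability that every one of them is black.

P(all black) = 6/16 × 5/15 × 4/14 × 3/13 = 360/43680 = 3/364.

3/364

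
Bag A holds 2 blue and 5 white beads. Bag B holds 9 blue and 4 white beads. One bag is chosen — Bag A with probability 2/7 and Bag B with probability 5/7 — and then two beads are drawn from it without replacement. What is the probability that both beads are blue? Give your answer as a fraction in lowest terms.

From Bag A: P(both blue) = (2/7)(1/6) = 1/21.
From Bag B: P(both blue) = (9/13)(8/12) = 6/13.
Total probability = (2/7)(1/21) + (5/7)(6/13) = 656/1911.

656/1911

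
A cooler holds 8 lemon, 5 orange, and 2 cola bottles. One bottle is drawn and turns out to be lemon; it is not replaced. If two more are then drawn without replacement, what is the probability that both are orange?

With the first bottle removed, 5 orange remain out of 14.
P = 5/14 × 4/13 = 20/182 = 10/91.

10/91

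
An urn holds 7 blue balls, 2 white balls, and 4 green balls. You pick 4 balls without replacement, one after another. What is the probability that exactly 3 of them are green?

One ordering (green drawn first) has probability 4/13 × 3/12 × 2/11 × 9/10 = 216/17160 = 9/715.
There are C(4,3) = 4 such orderings, each equally likely, so P = 4 × 9/715 = 36/715.

36/715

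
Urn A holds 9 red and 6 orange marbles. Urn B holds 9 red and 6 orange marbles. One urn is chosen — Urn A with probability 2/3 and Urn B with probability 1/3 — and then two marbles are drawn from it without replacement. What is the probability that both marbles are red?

12/35

From Urn A: P(both red) = (9/15)(8/14) = 12/35.
From Urn B: P(both red) = (9/15)(8/14) = 12/35.
Total probability = (2/3)(12/35) + (1/3)(12/35) = 12/35.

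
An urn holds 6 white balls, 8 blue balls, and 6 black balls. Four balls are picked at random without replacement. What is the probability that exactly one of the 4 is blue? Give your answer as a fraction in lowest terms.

352/969

One ordering (blue drawn first) has probability 8/20 × 12/19 × 11/18 × 10/17 = 10560/116280 = 88/969.
There are C(4,1) = 4 such orderings, each equally likely, so P = 4 × 88/969 = 352/969.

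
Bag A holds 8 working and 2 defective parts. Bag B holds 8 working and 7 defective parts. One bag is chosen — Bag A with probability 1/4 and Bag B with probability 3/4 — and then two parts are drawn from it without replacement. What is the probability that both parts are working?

16/45

From Bag A: P(both working) = (8/10)(7/9) = 28/45.
From Bag B: P(both working) = (8/15)(7/14) = 4/15.
Total probability = (1/4)(28/45) + (3/4)(4/15) = 16/45.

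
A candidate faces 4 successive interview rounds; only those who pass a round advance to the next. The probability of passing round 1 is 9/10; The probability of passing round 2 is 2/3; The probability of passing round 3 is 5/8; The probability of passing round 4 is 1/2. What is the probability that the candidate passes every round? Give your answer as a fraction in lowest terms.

Multiplying along the chain,
P = 9/10 × 2/3 × 5/8 × 1/2 = 90/480 = 3/16.

3/16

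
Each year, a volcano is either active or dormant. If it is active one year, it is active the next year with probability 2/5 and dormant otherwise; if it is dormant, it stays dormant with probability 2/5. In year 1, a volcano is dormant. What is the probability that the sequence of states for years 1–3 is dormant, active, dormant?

Year 1 is given. For each transition, use the conditional probability from the current state:
P(active | dormant) = 3/5; P(dormant | active) = 3/5.
P = 3/5 × 3/5 = 9/25.

9/25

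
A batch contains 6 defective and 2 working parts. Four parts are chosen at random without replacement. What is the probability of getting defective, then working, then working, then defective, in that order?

Each draw changes the counts, so multiply the conditional probabilities along the sequence:
P = 6/8 × 2/7 × 1/6 × 5/5 = 60/1680 = 1/28.

1/28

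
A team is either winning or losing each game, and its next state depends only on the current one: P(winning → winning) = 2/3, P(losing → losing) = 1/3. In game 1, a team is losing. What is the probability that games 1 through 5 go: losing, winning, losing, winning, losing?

4/81

Game 1 is given. For each transition, use the conditional probability from the current state:
P(winning | losing) = 2/3; P(losing | winning) = 1/3; P(winning | losing) = 2/3; P(losing | winning) = 1/3.
P = 2/3 × 1/3 × 2/3 × 1/3 = 4/81.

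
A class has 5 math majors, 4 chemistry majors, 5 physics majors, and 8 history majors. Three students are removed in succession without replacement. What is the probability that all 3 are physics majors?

P(all physics majors) = 5/22 × 4/21 × 3/20 = 60/9240 = 1/154.

1/154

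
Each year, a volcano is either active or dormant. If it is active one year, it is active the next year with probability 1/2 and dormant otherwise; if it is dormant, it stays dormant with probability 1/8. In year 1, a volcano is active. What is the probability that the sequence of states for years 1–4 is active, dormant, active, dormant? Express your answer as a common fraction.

7/32

Year 1 is given. For each transition, use the conditional probability from the current state:
P(dormant | active) = 1/2; P(active | dormant) = 7/8; P(dormant | active) = 1/2.
P = 1/2 × 7/8 × 1/2 = 7/32.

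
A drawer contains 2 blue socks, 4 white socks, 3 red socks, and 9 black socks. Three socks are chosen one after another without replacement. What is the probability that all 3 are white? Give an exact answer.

1/204

P(all white) = 4/18 × 3/17 × 2/16 = 24/4896 = 1/204.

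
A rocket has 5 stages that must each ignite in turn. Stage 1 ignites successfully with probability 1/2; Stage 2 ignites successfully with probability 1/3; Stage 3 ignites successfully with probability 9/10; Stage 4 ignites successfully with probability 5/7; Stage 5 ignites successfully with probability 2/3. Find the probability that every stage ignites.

1/14

The events are sequential, so multiply the conditional probabilities:
P = 1/2 × 1/3 × 9/10 × 5/7 × 2/3 = 90/1260 = 1/14.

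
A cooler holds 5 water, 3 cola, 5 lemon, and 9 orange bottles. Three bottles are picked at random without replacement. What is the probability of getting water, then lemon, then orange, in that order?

Chain rule:
P = 5/22 × 5/21 × 9/20 = 225/9240 = 15/616.

15/616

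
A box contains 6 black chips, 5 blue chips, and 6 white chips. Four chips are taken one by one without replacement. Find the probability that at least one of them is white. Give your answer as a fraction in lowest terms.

P(no white) = 11/17 × 10/16 × 9/15 × 8/14 = 7920/57120 = 33/238.
P(at least one) = 1 − 33/238 = 205/238.

205/238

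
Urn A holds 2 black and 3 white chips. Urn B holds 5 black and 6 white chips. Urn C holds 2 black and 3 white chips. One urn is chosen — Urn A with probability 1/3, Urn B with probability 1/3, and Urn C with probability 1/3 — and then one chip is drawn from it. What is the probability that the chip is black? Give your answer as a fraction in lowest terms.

From Urn A: P(black) = 2/5.
From Urn B: P(black) = 5/11.
From Urn C: P(black) = 2/5.
Total probability = (1/3)(2/5) + (1/3)(5/11) + (1/3)(2/5) = 23/55.

23/55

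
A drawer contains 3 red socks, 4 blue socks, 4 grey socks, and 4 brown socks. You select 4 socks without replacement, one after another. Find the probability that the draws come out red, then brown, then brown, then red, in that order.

1/455

Each draw changes the counts, so multiply the conditional probabilities along the sequence:
P = 3/15 × 4/14 × 3/13 × 2/12 = 72/32760 = 1/455.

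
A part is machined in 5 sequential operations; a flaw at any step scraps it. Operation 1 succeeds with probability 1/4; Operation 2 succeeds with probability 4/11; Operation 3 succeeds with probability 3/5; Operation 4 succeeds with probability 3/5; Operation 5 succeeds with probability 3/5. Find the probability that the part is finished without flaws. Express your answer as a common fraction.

Each stage is reached only if all earlier stages succeed, so
P = 1/4 × 4/11 × 3/5 × 3/5 × 3/5 = 108/5500 = 27/1375.

27/1375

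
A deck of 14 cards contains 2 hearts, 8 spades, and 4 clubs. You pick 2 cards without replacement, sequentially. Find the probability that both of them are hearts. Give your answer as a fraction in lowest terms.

1/91

P(every draw is a heart) = 2/14 × 1/13 = 2/182 = 1/91.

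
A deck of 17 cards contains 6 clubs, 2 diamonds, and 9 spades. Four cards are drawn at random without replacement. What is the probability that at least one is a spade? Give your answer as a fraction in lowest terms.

P(no spades) = 8/17 × 7/16 × 6/15 × 5/14 = 1680/57120 = 1/34.
P(at least one) = 1 − 1/34 = 33/34.

33/34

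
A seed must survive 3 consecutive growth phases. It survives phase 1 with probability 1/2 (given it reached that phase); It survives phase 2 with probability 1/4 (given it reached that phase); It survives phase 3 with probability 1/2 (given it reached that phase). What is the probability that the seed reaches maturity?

1/16

Multiplying along the chain,
P = 1/2 × 1/4 × 1/2 = 1/16.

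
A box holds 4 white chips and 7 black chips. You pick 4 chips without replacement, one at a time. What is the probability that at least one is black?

P(no black) = 4/11 × 3/10 × 2/9 × 1/8 = 24/7920 = 1/330.
P(at least one) = 1 − 1/330 = 329/330.

329/330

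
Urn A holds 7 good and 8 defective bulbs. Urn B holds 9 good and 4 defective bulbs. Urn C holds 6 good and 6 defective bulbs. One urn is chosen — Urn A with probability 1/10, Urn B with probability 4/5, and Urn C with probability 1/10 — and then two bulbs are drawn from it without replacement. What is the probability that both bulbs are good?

From Urn A: P(both good) = (7/15)(6/14) = 1/5.
From Urn B: P(both good) = (9/13)(8/12) = 6/13.
From Urn C: P(both good) = (6/12)(5/11) = 5/22.
Total probability = (1/10)(1/5) + (4/5)(6/13) + (1/10)(5/22) = 5891/14300.

5891/14300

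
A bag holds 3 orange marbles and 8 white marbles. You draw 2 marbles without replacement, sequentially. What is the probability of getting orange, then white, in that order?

12/55

Chain rule:
P = 3/11 × 8/10 = 24/110 = 12/55.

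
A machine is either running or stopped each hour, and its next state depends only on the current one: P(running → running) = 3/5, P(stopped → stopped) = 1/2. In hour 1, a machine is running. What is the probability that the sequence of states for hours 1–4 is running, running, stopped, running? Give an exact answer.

Hour 1 is given. For each transition, use the conditional probability from the current state:
P(running | running) = 3/5; P(stopped | running) = 2/5; P(running | stopped) = 1/2.
P = 3/5 × 2/5 × 1/2 = 6/50 = 3/25.

3/25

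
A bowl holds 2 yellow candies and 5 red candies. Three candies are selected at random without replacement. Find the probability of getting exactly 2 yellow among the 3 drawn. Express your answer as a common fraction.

1/7

One ordering (yellow drawn first) has probability 2/7 × 1/6 × 5/5 = 10/210 = 1/21.
There are C(3,2) = 3 such orderings, each equally likely, so P = 3 × 1/21 = 1/7.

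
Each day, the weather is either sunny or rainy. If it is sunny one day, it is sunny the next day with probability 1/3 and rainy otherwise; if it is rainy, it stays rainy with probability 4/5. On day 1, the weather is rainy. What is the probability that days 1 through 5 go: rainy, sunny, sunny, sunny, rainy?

Day 1 is given. For each transition, use the conditional probability from the current state:
P(sunny | rainy) = 1/5; P(sunny | sunny) = 1/3; P(sunny | sunny) = 1/3; P(rainy | sunny) = 2/3.
P = 1/5 × 1/3 × 1/3 × 2/3 = 2/135.

2/135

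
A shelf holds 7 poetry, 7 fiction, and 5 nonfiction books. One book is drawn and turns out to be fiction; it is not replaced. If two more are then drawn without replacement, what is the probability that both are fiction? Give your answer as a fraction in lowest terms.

5/51

With the first book removed, 6 fiction remain out of 18.
P = 6/18 × 5/17 = 30/306 = 5/51.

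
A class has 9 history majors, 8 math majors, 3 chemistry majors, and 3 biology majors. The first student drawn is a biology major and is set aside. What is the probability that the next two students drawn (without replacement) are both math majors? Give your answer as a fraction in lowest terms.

With the first student removed, 8 math majors remain out of 22.
P = 8/22 × 7/21 = 56/462 = 4/33.

4/33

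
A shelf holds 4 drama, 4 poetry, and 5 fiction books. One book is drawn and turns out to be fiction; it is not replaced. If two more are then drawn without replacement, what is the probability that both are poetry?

1/11

With the first book removed, 4 poetry remain out of 12.
P = 4/12 × 3/11 = 12/132 = 1/11.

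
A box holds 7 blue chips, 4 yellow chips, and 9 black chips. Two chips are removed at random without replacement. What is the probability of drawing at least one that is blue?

56/95

P(no blue) = 13/20 × 12/19 = 156/380 = 39/95.
P(at least one) = 1 − 39/95 = 56/95.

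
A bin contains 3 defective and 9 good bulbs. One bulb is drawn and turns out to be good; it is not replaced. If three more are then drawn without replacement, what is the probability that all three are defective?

After the first draw, 3 of the remaining 11 bulbs are defective.
P = 3/11 × 2/10 × 1/9 = 6/990 = 1/165.

1/165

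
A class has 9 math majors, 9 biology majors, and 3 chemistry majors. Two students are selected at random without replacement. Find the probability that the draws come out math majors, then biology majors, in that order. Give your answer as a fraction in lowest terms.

27/140

Chain rule:
P = 9/21 × 9/20 = 81/420 = 27/140.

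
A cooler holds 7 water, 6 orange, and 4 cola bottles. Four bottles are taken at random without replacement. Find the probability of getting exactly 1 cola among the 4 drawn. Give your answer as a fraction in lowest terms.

286/595

One ordering (cola drawn first) has probability 4/17 × 13/16 × 12/15 × 11/14 = 6864/57120 = 143/1190.
There are C(4,1) = 4 such orderings, each equally likely, so P = 4 × 143/1190 = 286/595.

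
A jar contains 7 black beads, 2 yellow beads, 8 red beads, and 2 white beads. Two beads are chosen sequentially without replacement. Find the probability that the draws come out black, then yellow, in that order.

7/171

Chain rule:
P = 7/19 × 2/18 = 14/342 = 7/171.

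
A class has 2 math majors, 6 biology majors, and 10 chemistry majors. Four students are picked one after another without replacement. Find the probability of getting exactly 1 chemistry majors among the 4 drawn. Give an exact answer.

One ordering (a chemistry major drawn first) has probability 10/18 × 8/17 × 7/16 × 6/15 = 3360/73440 = 7/153.
There are C(4,1) = 4 such orderings, each equally likely, so P = 4 × 7/153 = 28/153.

28/153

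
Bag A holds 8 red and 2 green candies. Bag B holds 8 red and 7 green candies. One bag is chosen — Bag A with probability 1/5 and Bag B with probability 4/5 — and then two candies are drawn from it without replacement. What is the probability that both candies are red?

From Bag A: P(both red) = (8/10)(7/9) = 28/45.
From Bag B: P(both red) = (8/15)(7/14) = 4/15.
Total probability = (1/5)(28/45) + (4/5)(4/15) = 76/225.

76/225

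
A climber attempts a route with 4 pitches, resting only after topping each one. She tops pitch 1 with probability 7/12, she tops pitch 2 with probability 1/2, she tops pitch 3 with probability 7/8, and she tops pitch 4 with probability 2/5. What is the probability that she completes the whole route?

The events are sequential, so multiply the conditional probabilities:
P = 7/12 × 1/2 × 7/8 × 2/5 = 98/960 = 49/480.

49/480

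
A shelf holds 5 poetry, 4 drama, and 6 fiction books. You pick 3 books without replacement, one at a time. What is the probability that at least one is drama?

P(no drama) = 11/15 × 10/14 × 9/13 = 990/2730 = 33/91.
P(at least one) = 1 − 33/91 = 58/91.

58/91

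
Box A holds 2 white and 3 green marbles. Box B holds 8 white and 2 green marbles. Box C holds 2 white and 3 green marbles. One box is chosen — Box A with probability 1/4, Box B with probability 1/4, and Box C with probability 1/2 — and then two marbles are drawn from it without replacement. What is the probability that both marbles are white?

From Box A: P(both white) = (2/5)(1/4) = 1/10.
From Box B: P(both white) = (8/10)(7/9) = 28/45.
From Box C: P(both white) = (2/5)(1/4) = 1/10.
Total probability = (1/4)(1/10) + (1/4)(28/45) + (1/2)(1/10) = 83/360.

83/360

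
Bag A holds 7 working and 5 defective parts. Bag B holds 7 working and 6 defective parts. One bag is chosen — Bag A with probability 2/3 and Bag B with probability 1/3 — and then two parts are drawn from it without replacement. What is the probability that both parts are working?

From Bag A: P(both working) = (7/12)(6/11) = 7/22.
From Bag B: P(both working) = (7/13)(6/12) = 7/26.
Total probability = (2/3)(7/22) + (1/3)(7/26) = 259/858.

259/858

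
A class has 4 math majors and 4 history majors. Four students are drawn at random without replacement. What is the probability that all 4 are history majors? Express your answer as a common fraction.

P(every draw is a history major) = 4/8 × 3/7 × 2/6 × 1/5 = 24/1680 = 1/70.

1/70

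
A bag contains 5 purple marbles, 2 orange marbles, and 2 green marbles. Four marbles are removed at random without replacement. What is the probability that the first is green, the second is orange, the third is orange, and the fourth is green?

Each draw changes the counts, so multiply the conditional probabilities along the sequence:
P = 2/9 × 2/8 × 1/7 × 1/6 = 4/3024 = 1/756.

1/756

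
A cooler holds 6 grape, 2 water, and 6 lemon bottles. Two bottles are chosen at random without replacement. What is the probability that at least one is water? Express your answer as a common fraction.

P(no water) = 12/14 × 11/13 = 132/182 = 66/91.
P(at least one) = 1 − 66/91 = 25/91.

25/91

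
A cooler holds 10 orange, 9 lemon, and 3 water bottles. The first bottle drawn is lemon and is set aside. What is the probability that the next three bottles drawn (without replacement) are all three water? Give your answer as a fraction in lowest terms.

After the first draw, 3 of the remaining 21 bottles are water.
P = 3/21 × 2/20 × 1/19 = 6/7980 = 1/1330.

1/1330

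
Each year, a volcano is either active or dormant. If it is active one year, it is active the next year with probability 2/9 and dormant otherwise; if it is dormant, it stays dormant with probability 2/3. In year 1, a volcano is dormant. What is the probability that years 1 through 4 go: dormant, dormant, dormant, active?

Year 1 is given. For each transition, use the conditional probability from the current state:
P(dormant | dormant) = 2/3; P(dormant | dormant) = 2/3; P(active | dormant) = 1/3.
P = 2/3 × 2/3 × 1/3 = 4/27.

4/27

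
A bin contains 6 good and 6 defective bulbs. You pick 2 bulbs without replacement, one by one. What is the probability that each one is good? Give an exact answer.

P(every draw is good) = 6/12 × 5/11 = 30/132 = 5/22.

5/22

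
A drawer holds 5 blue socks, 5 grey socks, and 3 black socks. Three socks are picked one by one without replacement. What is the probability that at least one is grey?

115/143

P(no grey) = 8/13 × 7/12 × 6/11 = 336/1716 = 28/143.
P(at least one) = 1 − 28/143 = 115/143.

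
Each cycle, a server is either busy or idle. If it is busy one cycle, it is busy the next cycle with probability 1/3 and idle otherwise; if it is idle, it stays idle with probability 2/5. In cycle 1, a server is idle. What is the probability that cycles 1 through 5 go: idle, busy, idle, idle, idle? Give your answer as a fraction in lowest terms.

8/125

Cycle 1 is given. For each transition, use the conditional probability from the current state:
P(busy | idle) = 3/5; P(idle | busy) = 2/3; P(idle | idle) = 2/5; P(idle | idle) = 2/5.
P = 3/5 × 2/3 × 2/5 × 2/5 = 24/375 = 8/125.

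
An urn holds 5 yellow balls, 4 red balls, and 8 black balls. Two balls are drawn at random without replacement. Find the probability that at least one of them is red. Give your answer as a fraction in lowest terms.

P(no red) = 13/17 × 12/16 = 156/272 = 39/68.
P(at least one) = 1 − 39/68 = 29/68.

29/68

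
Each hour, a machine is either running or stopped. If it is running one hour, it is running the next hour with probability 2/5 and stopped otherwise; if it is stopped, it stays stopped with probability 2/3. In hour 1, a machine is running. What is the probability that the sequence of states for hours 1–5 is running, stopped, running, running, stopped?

6/125

Hour 1 is given. For each transition, use the conditional probability from the current state:
P(stopped | running) = 3/5; P(running | stopped) = 1/3; P(running | running) = 2/5; P(stopped | running) = 3/5.
P = 3/5 × 1/3 × 2/5 × 3/5 = 18/375 = 6/125.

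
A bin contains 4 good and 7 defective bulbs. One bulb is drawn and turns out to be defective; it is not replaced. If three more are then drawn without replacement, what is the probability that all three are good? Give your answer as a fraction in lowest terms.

With the first bulb removed, 4 good remain out of 10.
P = 4/10 × 3/9 × 2/8 = 24/720 = 1/30.

1/30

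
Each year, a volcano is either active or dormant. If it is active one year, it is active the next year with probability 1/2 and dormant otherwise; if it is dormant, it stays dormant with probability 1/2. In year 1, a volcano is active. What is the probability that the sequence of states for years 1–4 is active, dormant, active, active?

1/8

Year 1 is given. For each transition, use the conditional probability from the current state:
P(dormant | active) = 1/2; P(active | dormant) = 1/2; P(active | active) = 1/2.
P = 1/2 × 1/2 × 1/2 = 1/8.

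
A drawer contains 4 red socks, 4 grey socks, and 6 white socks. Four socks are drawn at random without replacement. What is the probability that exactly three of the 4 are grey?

One ordering (grey drawn first) has probability 4/14 × 3/13 × 2/12 × 10/11 = 240/24024 = 10/1001.
There are C(4,3) = 4 such orderings, each equally likely, so P = 4 × 10/1001 = 40/1001.

40/1001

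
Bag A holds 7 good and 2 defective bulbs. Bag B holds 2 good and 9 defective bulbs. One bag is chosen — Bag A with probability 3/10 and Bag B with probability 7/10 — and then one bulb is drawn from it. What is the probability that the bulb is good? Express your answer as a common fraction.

119/330

From Bag A: P(good) = 7/9.
From Bag B: P(good) = 2/11.
Total probability = (3/10)(7/9) + (7/10)(2/11) = 119/330.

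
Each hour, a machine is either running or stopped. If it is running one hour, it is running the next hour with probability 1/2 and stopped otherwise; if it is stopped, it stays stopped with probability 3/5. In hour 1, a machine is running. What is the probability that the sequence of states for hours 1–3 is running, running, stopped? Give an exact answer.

Hour 1 is given. For each transition, use the conditional probability from the current state:
P(running | running) = 1/2; P(stopped | running) = 1/2.
P = 1/2 × 1/2 = 1/4.

1/4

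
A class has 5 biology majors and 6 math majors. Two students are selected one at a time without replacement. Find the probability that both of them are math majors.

3/11

P(every draw is a math major) = 6/11 × 5/10 = 30/110 = 3/11.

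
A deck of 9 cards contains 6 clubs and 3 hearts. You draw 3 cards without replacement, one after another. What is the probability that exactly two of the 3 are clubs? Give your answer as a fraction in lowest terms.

One ordering (clubs drawn first) has probability 6/9 × 5/8 × 3/7 = 90/504 = 5/28.
There are C(3,2) = 3 such orderings, each equally likely, so P = 3 × 5/28 = 15/28.

15/28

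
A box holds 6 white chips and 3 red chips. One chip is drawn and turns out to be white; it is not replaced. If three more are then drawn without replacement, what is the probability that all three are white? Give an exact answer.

After the first draw, 5 of the remaining 8 chips are white.
P = 5/8 × 4/7 × 3/6 = 60/336 = 5/28.

5/28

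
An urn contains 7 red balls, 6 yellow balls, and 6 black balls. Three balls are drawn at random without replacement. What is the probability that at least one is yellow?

683/969

P(no yellow) = 13/19 × 12/18 × 11/17 = 1716/5814 = 286/969.
P(at least one) = 1 − 286/969 = 683/969.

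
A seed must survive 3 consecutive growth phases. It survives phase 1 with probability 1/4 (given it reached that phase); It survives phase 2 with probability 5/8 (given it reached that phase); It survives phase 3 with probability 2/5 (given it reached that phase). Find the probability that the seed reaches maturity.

1/16

The events are sequential, so multiply the conditional probabilities:
P = 1/4 × 5/8 × 2/5 = 10/160 = 1/16.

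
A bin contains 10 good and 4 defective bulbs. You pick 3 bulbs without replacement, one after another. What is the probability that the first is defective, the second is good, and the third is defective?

5/91

Multiply the probability of each draw given the previous ones:
P = 4/14 × 10/13 × 3/12 = 120/2184 = 5/91.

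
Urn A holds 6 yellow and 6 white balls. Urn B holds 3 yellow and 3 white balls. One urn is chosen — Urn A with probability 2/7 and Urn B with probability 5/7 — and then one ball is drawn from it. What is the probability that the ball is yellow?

From Urn A: P(yellow) = 6/12.
From Urn B: P(yellow) = 3/6.
Total probability = (2/7)(6/12) + (5/7)(3/6) = 1/2.

1/2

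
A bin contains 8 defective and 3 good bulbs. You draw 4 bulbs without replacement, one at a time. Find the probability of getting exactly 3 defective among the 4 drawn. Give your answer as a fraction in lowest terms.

One ordering (defective drawn first) has probability 8/11 × 7/10 × 6/9 × 3/8 = 1008/7920 = 7/55.
There are C(4,3) = 4 such orderings, each equally likely, so P = 4 × 7/55 = 28/55.

28/55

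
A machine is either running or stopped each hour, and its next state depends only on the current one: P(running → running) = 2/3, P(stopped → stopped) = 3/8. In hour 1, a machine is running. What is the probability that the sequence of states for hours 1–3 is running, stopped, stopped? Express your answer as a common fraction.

1/8

Hour 1 is given. For each transition, use the conditional probability from the current state:
P(stopped | running) = 1/3; P(stopped | stopped) = 3/8.
P = 1/3 × 3/8 = 3/24 = 1/8.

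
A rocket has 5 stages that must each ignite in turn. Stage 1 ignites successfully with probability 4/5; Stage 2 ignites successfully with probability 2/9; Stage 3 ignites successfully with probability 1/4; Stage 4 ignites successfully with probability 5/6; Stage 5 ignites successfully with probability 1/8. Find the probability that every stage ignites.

1/216

Each stage is reached only if all earlier stages succeed, so
P = 4/5 × 2/9 × 1/4 × 5/6 × 1/8 = 40/8640 = 1/216.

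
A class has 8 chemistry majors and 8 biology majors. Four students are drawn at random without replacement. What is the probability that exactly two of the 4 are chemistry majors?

One ordering (chemistry majors drawn first) has probability 8/16 × 7/15 × 8/14 × 7/13 = 3136/43680 = 14/195.
There are C(4,2) = 6 such orderings, each equally likely, so P = 6 × 14/195 = 28/65.

28/65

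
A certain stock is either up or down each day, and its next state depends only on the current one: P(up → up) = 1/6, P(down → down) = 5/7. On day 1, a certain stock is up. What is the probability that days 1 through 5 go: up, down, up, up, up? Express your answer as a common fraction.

5/756

Day 1 is given. For each transition, use the conditional probability from the current state:
P(down | up) = 5/6; P(up | down) = 2/7; P(up | up) = 1/6; P(up | up) = 1/6.
P = 5/6 × 2/7 × 1/6 × 1/6 = 10/1512 = 5/756.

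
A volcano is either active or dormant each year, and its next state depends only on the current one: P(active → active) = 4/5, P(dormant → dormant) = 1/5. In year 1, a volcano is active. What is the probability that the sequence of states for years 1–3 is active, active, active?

Year 1 is given. For each transition, use the conditional probability from the current state:
P(active | active) = 4/5; P(active | active) = 4/5.
P = 4/5 × 4/5 = 16/25.

16/25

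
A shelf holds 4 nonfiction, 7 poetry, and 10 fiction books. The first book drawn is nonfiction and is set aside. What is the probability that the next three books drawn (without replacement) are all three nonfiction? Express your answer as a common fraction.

1/1140

After the first draw, 3 of the remaining 20 books are nonfiction.
P = 3/20 × 2/19 × 1/18 = 6/6840 = 1/1140.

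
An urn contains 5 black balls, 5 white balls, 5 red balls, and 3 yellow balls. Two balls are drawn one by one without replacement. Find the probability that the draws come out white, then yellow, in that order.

5/102

Chain rule:
P = 5/18 × 3/17 = 15/306 = 5/102.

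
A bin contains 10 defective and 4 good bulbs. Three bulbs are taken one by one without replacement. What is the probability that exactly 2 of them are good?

15/91

One ordering (good drawn first) has probability 4/14 × 3/13 × 10/12 = 120/2184 = 5/91.
There are C(3,2) = 3 such orderings, each equally likely, so P = 3 × 5/91 = 15/91.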